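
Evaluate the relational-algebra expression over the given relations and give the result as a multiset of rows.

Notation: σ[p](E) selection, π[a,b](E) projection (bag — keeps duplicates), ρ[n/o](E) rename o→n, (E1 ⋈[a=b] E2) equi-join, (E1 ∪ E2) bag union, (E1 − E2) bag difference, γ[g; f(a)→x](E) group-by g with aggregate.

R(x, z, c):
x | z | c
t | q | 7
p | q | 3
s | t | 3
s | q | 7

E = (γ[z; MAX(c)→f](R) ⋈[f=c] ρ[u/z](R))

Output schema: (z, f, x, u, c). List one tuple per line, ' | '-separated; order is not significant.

Per-node cardinality:
  R → 4
  γ[z; MAX(c)→f](R) → 2
  R → 4
  ρ[u/z](R) → 4
  (γ[z; MAX(c)→f](R) ⋈[f=c] ρ[u/z](R)) → 4

== RESULT ==
z | f | x | u | c
q | 7 | s | q | 7
q | 7 | t | q | 7
t | 3 | p | q | 3
t | 3 | s | t | 3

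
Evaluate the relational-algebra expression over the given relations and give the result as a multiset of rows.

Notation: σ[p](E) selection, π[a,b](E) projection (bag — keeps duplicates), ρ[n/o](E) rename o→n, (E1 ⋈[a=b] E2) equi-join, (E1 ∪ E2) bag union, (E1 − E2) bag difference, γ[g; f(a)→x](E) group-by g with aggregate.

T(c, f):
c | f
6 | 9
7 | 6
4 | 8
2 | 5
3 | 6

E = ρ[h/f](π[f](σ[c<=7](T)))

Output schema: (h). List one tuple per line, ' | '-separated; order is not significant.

Stepwise |·|:
  T → 5
  σ[c<=7](T) → 5
  π[f](σ[c<=7](T)) → 5
  ρ[h/f](π[f](σ[c<=7](T))) → 5

== RESULT ==
h
5
6
6
8
9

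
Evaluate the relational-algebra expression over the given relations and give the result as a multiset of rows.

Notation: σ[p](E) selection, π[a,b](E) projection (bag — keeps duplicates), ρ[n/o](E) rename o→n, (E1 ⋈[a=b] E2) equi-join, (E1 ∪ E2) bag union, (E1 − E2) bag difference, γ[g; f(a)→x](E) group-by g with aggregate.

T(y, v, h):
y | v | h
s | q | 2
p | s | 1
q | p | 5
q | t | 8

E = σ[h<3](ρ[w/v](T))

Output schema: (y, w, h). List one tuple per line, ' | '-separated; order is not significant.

Subexpression sizes:
  T → 4
  ρ[w/v](T) → 4
  σ[h<3](ρ[w/v](T)) → 2

== RESULT ==
y | w | h
p | s | 1
s | q | 2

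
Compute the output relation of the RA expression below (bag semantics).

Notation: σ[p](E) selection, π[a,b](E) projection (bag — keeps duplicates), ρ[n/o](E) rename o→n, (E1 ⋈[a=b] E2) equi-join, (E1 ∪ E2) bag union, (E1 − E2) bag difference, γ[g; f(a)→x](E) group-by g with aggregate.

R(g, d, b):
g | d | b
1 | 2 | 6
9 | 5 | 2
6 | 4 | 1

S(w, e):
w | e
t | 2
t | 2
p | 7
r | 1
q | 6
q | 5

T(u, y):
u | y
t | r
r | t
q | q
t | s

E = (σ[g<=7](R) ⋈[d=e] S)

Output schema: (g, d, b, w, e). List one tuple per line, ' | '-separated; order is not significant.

Stepwise |·|:
  R → 3
  σ[g<=7](R) → 2
  S → 6
  (σ[g<=7](R) ⋈[d=e] S) → 2

== RESULT ==
g | d | b | w | e
1 | 2 | 6 | t | 2
1 | 2 | 6 | t | 2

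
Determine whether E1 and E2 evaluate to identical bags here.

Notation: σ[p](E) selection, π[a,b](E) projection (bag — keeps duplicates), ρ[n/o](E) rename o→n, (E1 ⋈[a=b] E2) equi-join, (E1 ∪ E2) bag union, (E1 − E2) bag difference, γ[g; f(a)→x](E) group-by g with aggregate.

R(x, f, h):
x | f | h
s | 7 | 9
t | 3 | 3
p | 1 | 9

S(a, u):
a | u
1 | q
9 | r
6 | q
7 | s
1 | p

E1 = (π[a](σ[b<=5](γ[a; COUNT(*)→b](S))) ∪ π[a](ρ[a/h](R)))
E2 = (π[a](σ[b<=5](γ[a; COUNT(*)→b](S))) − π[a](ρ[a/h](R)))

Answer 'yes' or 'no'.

E1 stepwise |·|:
  S → 5
  γ[a; COUNT(*)→b](S) → 4
  σ[b<=5](γ[a; COUNT(*)→b](S)) → 4
  π[a](σ[b<=5](γ[a; COUNT(*)→b](S))) → 4
  R → 3
  ρ[a/h](R) → 3
  π[a](ρ[a/h](R)) → 3
  (π[a](σ[b<=5](γ[a; COUNT(*)→b](S))) ∪ π[a](ρ[a/h](R))) → 7
E2 stepwise |·|:
  S → 5
  γ[a; COUNT(*)→b](S) → 4
  σ[b<=5](γ[a; COUNT(*)→b](S)) → 4
  π[a](σ[b<=5](γ[a; COUNT(*)→b](S))) → 4
  R → 3
  ρ[a/h](R) → 3
  π[a](ρ[a/h](R)) → 3
  (π[a](σ[b<=5](γ[a; COUNT(*)→b](S))) − π[a](ρ[a/h](R))) → 3

E1 result:
a
1
3
6
7
9
9
9
E2 result:
a
1
6
7
Witness: (3,) appears 1× in E1 but 0× in E2.

no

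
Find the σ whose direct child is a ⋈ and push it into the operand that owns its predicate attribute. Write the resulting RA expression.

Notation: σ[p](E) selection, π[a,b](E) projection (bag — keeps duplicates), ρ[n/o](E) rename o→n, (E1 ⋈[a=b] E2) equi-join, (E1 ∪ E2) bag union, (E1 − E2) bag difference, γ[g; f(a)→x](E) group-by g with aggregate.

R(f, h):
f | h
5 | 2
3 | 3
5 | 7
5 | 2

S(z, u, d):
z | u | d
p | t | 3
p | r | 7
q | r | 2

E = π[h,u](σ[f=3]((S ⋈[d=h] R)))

σ filters on f, owned by the right side.
E' = π[h,u]((S ⋈[d=h] σ[f=3](R)))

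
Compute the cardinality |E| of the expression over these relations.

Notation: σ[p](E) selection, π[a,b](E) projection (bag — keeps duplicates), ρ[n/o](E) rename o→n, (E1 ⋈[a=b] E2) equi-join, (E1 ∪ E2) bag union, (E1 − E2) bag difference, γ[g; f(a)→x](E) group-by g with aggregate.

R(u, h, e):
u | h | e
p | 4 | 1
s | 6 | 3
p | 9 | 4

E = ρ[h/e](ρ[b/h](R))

Row counts bottom-up:
  R → 3
  ρ[b/h](R) → 3
  ρ[h/e](ρ[b/h](R)) → 3

|E| = 3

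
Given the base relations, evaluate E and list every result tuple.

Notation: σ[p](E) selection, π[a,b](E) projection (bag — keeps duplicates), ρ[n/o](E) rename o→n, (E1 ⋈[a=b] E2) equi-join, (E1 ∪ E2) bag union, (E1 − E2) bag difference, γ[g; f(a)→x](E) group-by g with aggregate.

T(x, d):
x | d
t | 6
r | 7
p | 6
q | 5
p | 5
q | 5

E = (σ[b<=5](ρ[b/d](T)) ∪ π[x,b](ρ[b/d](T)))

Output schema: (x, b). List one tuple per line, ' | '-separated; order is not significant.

Subexpression sizes:
  T → 6
  ρ[b/d](T) → 6
  σ[b<=5](ρ[b/d](T)) → 3
  T → 6
  ρ[b/d](T) → 6
  π[x,b](ρ[b/d](T)) → 6
  (σ[b<=5](ρ[b/d](T)) ∪ π[x,b](ρ[b/d](T))) → 9

== RESULT ==
x | b
p | 5
p | 5
p | 6
q | 5
q | 5
q | 5
q | 5
r | 7
t | 6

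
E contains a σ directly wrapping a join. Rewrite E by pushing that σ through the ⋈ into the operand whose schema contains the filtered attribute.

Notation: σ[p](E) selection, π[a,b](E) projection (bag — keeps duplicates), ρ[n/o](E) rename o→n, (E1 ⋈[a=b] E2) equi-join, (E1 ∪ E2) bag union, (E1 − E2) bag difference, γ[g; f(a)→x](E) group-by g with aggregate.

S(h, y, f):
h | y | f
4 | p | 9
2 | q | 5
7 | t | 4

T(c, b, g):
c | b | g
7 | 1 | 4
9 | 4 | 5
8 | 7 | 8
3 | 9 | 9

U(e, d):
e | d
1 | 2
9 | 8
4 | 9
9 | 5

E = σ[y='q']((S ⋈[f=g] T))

σ filters on y, owned by the left side.
E' = (σ[y='q'](S) ⋈[f=g] T)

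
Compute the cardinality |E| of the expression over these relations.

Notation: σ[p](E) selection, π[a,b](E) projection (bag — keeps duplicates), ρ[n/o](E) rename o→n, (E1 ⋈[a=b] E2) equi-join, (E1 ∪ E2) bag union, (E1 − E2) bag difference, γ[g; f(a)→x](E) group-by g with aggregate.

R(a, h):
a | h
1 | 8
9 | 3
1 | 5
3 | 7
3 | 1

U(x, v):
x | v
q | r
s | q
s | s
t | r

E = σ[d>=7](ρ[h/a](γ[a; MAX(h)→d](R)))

Row counts bottom-up:
  R → 5
  γ[a; MAX(h)→d](R) → 3
  ρ[h/a](γ[a; MAX(h)→d](R)) → 3
  σ[d>=7](ρ[h/a](γ[a; MAX(h)→d](R))) → 2

|E| = 2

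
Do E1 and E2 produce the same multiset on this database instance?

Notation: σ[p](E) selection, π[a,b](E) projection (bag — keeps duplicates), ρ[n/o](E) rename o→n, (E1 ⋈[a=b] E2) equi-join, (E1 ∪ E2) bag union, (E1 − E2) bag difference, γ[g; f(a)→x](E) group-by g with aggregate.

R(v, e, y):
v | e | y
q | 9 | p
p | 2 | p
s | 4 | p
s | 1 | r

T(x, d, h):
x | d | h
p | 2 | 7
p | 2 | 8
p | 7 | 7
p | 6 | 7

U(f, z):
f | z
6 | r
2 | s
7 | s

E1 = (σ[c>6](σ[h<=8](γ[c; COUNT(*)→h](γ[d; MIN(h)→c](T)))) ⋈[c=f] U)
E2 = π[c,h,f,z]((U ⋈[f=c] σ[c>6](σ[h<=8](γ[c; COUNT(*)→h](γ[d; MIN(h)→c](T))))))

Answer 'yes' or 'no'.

E1 per-node cardinality:
  T → 4
  γ[d; MIN(h)→c](T) → 3
  γ[c; COUNT(*)→h](γ[d; MIN(h)→c](T)) → 1
  σ[h<=8](γ[c; COUNT(*)→h](γ[d; MIN(h)→c](T))) → 1
  σ[c>6](σ[h<=8](γ[c; COUNT(*)→h](γ[d; MIN(h)→c](T)))) → 1
  U → 3
  (σ[c>6](σ[h<=8](γ[c; COUNT(*)→h](γ[d; MIN(h)→c](T)))) ⋈[c=f] U) → 1
E2 per-node cardinality:
  U → 3
  T → 4
  γ[d; MIN(h)→c](T) → 3
  γ[c; COUNT(*)→h](γ[d; MIN(h)→c](T)) → 1
  σ[h<=8](γ[c; COUNT(*)→h](γ[d; MIN(h)→c](T))) → 1
  σ[c>6](σ[h<=8](γ[c; COUNT(*)→h](γ[d; MIN(h)→c](T)))) → 1
  (U ⋈[f=c] σ[c>6](σ[h<=8](γ[c; COUNT(*)→h](γ[d; MIN(h)→c](T))))) → 1
  π[c,h,f,z]((U ⋈[f=c] σ[c>6](σ[h<=8](γ[c; COUNT(*)→h](γ[d; MIN(h)→c](T)))))) → 1

E1 and E2 produce the same multiset:
c | h | f | z
7 | 3 | 7 | s

yes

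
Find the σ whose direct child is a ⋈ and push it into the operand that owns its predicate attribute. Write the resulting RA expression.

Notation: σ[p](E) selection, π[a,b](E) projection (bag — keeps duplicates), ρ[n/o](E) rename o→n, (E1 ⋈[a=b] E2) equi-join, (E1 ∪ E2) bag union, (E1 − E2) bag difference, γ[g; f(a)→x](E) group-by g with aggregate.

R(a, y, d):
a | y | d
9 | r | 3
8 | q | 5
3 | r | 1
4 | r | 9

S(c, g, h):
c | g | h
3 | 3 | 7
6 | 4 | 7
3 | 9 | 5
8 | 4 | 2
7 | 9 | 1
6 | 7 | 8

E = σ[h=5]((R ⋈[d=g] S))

σ filters on h, owned by the right side.
E' = (R ⋈[d=g] σ[h=5](S))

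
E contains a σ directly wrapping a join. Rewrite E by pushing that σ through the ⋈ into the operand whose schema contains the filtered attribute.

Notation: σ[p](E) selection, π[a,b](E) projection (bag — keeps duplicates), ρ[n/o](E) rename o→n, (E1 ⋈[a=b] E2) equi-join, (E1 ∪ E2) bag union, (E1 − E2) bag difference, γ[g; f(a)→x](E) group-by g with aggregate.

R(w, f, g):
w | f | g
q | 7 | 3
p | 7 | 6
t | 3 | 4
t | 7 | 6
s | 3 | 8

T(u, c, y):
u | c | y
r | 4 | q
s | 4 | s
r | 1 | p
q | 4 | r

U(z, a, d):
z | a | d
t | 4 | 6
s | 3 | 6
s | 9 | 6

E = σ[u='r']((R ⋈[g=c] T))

σ filters on u, owned by the right side.
E' = (R ⋈[g=c] σ[u='r'](T))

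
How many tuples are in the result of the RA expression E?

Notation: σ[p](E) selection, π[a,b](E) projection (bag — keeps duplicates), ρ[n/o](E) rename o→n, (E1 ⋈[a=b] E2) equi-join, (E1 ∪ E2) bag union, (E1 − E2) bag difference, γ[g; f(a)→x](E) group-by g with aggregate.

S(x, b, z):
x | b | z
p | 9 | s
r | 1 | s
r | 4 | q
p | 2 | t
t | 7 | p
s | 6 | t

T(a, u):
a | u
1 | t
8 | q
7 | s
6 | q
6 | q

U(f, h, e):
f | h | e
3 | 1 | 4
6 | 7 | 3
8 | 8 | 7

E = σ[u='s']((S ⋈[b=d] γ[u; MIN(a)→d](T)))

Stepwise |·|:
  S → 6
  T → 5
  γ[u; MIN(a)→d](T) → 3
  (S ⋈[b=d] γ[u; MIN(a)→d](T)) → 3
  σ[u='s']((S ⋈[b=d] γ[u; MIN(a)→d](T))) → 1

|E| = 1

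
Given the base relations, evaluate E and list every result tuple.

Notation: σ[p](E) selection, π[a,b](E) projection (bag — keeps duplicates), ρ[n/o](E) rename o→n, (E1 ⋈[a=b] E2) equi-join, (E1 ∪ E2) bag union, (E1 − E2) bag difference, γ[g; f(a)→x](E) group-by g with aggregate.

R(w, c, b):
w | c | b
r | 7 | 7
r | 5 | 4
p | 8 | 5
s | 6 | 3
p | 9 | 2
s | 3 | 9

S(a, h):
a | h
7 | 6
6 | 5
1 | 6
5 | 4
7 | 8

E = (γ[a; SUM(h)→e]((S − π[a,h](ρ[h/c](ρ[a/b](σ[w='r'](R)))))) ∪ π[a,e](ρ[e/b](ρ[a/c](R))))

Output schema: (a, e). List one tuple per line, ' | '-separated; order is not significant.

Stepwise |·|:
  S → 5
  R → 6
  σ[w='r'](R) → 2
  ρ[a/b](σ[w='r'](R)) → 2
  ρ[h/c](ρ[a/b](σ[w='r'](R))) → 2
  π[a,h](ρ[h/c](ρ[a/b](σ[w='r'](R)))) → 2
  (S − π[a,h](ρ[h/c](ρ[a/b](σ[w='r'](R))))) → 5
  γ[a; SUM(h)→e]((S − π[a,h](ρ[h/c](ρ[a/b](σ[w='r'](R)))))) → 4
  R → 6
  ρ[a/c](R) → 6
  ρ[e/b](ρ[a/c](R)) → 6
  π[a,e](ρ[e/b](ρ[a/c](R))) → 6
  (γ[a; SUM(h)→e]((S − π[a,h](ρ[h/c](ρ[a/b](σ[w='r'](R)))))) ∪ π[a,e](ρ[e/b](ρ[a/c](R)))) → 10

== RESULT ==
a | e
1 | 6
3 | 9
5 | 4
5 | 4
6 | 3
6 | 5
7 | 7
7 | 14
8 | 5
9 | 2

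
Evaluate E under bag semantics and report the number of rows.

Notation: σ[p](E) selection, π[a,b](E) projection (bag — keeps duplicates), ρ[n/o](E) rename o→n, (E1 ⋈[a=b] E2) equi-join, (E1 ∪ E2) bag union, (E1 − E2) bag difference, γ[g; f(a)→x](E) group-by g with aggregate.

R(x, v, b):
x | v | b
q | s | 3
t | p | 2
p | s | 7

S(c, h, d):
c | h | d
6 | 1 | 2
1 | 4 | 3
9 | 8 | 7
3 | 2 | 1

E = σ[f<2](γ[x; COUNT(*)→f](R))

Row counts bottom-up:
  R → 3
  γ[x; COUNT(*)→f](R) → 3
  σ[f<2](γ[x; COUNT(*)→f](R)) → 3

|E| = 3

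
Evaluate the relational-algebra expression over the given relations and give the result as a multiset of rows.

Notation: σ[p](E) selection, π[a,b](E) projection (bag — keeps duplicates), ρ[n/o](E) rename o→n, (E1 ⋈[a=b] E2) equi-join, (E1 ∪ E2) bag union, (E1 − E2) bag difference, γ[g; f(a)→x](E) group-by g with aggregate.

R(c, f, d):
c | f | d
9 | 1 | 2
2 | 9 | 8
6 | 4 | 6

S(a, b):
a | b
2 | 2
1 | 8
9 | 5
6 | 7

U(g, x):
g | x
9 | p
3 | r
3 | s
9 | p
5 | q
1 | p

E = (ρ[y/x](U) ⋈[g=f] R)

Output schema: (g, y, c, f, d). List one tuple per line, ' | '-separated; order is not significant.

Stepwise |·|:
  U → 6
  ρ[y/x](U) → 6
  R → 3
  (ρ[y/x](U) ⋈[g=f] R) → 3

== RESULT ==
g | y | c | f | d
1 | p | 9 | 1 | 2
9 | p | 2 | 9 | 8
9 | p | 2 | 9 | 8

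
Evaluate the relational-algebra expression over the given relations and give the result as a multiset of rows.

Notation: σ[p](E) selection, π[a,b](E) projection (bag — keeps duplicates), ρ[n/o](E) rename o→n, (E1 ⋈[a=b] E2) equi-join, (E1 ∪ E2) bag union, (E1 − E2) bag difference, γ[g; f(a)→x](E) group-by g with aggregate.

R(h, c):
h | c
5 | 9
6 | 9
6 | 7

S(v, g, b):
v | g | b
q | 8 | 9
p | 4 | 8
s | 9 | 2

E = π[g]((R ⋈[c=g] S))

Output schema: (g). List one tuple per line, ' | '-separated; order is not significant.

Row counts bottom-up:
  R → 3
  S → 3
  (R ⋈[c=g] S) → 2
  π[g]((R ⋈[c=g] S)) → 2

== RESULT ==
g
9
9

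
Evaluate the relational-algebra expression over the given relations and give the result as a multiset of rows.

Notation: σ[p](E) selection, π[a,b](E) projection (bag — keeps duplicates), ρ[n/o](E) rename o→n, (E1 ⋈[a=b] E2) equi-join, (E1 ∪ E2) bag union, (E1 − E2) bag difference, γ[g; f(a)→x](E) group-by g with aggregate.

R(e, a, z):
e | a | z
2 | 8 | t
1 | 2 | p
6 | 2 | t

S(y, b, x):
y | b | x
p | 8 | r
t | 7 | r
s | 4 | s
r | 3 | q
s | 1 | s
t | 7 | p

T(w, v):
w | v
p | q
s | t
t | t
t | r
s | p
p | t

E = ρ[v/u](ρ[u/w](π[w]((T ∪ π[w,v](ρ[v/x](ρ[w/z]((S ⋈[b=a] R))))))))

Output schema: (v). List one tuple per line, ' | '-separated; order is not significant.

Row counts bottom-up:
  T → 6
  S → 6
  R → 3
  (S ⋈[b=a] R) → 1
  ρ[w/z]((S ⋈[b=a] R)) → 1
  ρ[v/x](ρ[w/z]((S ⋈[b=a] R))) → 1
  π[w,v](ρ[v/x](ρ[w/z]((S ⋈[b=a] R)))) → 1
  (T ∪ π[w,v](ρ[v/x](ρ[w/z]((S ⋈[b=a] R))))) → 7
  π[w]((T ∪ π[w,v](ρ[v/x](ρ[w/z]((S ⋈[b=a] R)))))) → 7
  ρ[u/w](π[w]((T ∪ π[w,v](ρ[v/x](ρ[w/z]((S ⋈[b=a] R))))))) → 7
  ρ[v/u](ρ[u/w](π[w]((T ∪ π[w,v](ρ[v/x](ρ[w/z]((S ⋈[b=a] R)))))))) → 7

== RESULT ==
v
p
p
s
s
t
t
t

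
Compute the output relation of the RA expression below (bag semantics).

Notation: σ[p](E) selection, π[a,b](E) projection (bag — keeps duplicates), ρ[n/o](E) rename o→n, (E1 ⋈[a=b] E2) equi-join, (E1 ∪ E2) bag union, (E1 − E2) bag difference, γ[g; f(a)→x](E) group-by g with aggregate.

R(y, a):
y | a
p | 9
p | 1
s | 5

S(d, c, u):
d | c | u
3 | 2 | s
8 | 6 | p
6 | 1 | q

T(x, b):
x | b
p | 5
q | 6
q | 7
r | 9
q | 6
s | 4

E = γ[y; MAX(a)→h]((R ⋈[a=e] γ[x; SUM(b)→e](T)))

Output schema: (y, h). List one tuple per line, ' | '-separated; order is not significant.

Subexpression sizes:
  R → 3
  T → 6
  γ[x; SUM(b)→e](T) → 4
  (R ⋈[a=e] γ[x; SUM(b)→e](T)) → 2
  γ[y; MAX(a)→h]((R ⋈[a=e] γ[x; SUM(b)→e](T))) → 2

== RESULT ==
y | h
p | 9
s | 5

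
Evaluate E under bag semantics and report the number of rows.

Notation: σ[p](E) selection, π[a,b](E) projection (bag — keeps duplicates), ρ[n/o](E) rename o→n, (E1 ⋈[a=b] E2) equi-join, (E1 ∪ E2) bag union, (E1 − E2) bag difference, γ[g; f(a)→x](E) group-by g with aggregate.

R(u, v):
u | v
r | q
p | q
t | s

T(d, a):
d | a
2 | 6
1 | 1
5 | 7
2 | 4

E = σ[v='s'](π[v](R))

Stepwise |·|:
  R → 3
  π[v](R) → 3
  σ[v='s'](π[v](R)) → 1

|E| = 1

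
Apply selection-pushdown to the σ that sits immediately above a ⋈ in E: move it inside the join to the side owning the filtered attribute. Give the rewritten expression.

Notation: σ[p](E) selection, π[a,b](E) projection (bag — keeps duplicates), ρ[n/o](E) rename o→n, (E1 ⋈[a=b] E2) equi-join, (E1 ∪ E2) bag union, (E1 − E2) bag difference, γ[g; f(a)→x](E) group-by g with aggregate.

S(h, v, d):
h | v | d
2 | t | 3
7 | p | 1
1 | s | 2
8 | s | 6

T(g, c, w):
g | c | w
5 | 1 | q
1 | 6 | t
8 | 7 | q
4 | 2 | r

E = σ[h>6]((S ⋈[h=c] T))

σ filters on h, owned by the left side.
E' = (σ[h>6](S) ⋈[h=c] T)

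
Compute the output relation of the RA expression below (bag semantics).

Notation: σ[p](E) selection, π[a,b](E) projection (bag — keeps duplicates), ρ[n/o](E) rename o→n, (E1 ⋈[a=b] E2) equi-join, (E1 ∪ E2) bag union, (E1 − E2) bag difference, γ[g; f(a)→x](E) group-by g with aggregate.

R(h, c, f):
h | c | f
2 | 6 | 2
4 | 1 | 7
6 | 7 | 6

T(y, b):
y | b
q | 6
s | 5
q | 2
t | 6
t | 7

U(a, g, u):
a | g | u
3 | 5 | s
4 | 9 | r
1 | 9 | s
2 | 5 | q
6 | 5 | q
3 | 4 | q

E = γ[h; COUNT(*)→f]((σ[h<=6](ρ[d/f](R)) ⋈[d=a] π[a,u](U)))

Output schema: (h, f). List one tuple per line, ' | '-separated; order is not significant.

Row counts bottom-up:
  R → 3
  ρ[d/f](R) → 3
  σ[h<=6](ρ[d/f](R)) → 3
  U → 6
  π[a,u](U) → 6
  (σ[h<=6](ρ[d/f](R)) ⋈[d=a] π[a,u](U)) → 2
  γ[h; COUNT(*)→f]((σ[h<=6](ρ[d/f](R)) ⋈[d=a] π[a,u](U))) → 2

== RESULT ==
h | f
2 | 1
6 | 1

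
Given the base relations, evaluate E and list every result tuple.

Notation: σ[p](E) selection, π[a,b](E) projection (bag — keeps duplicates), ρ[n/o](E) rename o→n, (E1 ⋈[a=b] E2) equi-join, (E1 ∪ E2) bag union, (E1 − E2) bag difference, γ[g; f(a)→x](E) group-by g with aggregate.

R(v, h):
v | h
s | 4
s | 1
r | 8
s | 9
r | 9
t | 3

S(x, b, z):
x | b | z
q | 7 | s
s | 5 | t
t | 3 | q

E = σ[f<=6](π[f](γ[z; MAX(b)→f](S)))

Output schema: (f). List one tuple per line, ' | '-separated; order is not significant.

Row counts bottom-up:
  S → 3
  γ[z; MAX(b)→f](S) → 3
  π[f](γ[z; MAX(b)→f](S)) → 3
  σ[f<=6](π[f](γ[z; MAX(b)→f](S))) → 2

== RESULT ==
f
3
5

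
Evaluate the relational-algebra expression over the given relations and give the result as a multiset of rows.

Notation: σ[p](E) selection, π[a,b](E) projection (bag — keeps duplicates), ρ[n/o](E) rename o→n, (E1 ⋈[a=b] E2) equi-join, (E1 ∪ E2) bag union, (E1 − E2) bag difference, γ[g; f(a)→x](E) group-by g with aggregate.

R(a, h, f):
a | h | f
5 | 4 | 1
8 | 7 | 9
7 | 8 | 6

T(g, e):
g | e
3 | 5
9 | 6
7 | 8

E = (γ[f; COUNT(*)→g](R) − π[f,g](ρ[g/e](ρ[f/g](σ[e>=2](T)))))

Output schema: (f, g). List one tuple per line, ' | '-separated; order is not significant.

Stepwise |·|:
  R → 3
  γ[f; COUNT(*)→g](R) → 3
  T → 3
  σ[e>=2](T) → 3
  ρ[f/g](σ[e>=2](T)) → 3
  ρ[g/e](ρ[f/g](σ[e>=2](T))) → 3
  π[f,g](ρ[g/e](ρ[f/g](σ[e>=2](T)))) → 3
  (γ[f; COUNT(*)→g](R) − π[f,g](ρ[g/e](ρ[f/g](σ[e>=2](T))))) → 3

== RESULT ==
f | g
1 | 1
6 | 1
9 | 1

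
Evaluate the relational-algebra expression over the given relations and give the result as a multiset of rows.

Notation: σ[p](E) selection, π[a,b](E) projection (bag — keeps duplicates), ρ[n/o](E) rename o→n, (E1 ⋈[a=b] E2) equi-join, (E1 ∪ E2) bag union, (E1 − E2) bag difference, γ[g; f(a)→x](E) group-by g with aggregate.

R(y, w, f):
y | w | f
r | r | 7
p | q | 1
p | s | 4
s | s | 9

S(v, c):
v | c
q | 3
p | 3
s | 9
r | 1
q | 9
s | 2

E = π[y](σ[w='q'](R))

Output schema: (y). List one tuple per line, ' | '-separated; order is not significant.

Subexpression sizes:
  R → 4
  σ[w='q'](R) → 1
  π[y](σ[w='q'](R)) → 1

== RESULT ==
y
p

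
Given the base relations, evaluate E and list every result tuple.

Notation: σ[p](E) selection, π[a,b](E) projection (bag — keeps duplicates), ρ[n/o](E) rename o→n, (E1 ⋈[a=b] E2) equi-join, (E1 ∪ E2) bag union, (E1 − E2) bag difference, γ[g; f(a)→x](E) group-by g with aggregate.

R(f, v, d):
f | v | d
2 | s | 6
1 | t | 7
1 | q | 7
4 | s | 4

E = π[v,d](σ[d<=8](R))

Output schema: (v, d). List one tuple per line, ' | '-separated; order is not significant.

Stepwise |·|:
  R → 4
  σ[d<=8](R) → 4
  π[v,d](σ[d<=8](R)) → 4

== RESULT ==
v | d
q | 7
s | 4
s | 6
t | 7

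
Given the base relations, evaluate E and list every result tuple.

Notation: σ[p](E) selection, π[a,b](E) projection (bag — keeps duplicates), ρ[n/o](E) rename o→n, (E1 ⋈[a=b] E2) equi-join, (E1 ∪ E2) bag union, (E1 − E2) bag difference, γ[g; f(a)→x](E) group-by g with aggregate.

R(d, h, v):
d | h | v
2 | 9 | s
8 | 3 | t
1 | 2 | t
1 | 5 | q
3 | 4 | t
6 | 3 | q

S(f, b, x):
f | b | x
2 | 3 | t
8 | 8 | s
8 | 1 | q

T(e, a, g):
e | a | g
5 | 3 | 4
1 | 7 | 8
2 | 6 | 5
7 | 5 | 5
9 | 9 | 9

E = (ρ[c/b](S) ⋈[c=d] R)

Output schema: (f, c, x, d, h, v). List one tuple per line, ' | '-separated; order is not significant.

Subexpression sizes:
  S → 3
  ρ[c/b](S) → 3
  R → 6
  (ρ[c/b](S) ⋈[c=d] R) → 4

== RESULT ==
f | c | x | d | h | v
2 | 3 | t | 3 | 4 | t
8 | 1 | q | 1 | 2 | t
8 | 1 | q | 1 | 5 | q
8 | 8 | s | 8 | 3 | t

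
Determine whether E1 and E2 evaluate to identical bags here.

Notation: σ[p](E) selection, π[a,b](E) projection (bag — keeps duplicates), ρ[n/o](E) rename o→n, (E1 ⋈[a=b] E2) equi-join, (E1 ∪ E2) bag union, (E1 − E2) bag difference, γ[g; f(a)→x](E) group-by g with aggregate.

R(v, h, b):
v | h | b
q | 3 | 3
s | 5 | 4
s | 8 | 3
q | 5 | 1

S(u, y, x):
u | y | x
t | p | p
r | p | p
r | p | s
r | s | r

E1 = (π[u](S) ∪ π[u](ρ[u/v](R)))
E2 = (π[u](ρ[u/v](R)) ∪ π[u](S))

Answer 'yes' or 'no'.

E1 stepwise |·|:
  S → 4
  π[u](S) → 4
  R → 4
  ρ[u/v](R) → 4
  π[u](ρ[u/v](R)) → 4
  (π[u](S) ∪ π[u](ρ[u/v](R))) → 8
E2 stepwise |·|:
  R → 4
  ρ[u/v](R) → 4
  π[u](ρ[u/v](R)) → 4
  S → 4
  π[u](S) → 4
  (π[u](ρ[u/v](R)) ∪ π[u](S)) → 8

E1 and E2 produce the same multiset:
u
q
q
r
r
r
s
s
t

yes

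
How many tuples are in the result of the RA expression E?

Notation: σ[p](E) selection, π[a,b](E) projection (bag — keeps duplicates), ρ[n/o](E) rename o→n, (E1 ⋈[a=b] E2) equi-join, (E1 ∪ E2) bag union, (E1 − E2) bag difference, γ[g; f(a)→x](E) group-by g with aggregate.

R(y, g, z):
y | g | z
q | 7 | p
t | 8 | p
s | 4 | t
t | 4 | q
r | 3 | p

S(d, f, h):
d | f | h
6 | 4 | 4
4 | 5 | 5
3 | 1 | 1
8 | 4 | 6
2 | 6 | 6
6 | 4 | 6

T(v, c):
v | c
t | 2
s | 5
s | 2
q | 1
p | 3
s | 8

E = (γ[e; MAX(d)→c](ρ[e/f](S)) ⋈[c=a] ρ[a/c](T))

Per-node cardinality:
  S → 6
  ρ[e/f](S) → 6
  γ[e; MAX(d)→c](ρ[e/f](S)) → 4
  T → 6
  ρ[a/c](T) → 6
  (γ[e; MAX(d)→c](ρ[e/f](S)) ⋈[c=a] ρ[a/c](T)) → 4

|E| = 4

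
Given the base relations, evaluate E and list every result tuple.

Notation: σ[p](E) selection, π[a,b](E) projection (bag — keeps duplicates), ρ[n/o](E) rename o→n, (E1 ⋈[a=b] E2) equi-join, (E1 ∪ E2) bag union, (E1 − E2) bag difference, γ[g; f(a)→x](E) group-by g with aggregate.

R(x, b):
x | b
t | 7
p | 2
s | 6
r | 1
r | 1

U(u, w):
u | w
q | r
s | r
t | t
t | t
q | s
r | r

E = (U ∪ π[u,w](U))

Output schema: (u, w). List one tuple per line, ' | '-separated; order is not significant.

Subexpression sizes:
  U → 6
  U → 6
  π[u,w](U) → 6
  (U ∪ π[u,w](U)) → 12

== RESULT ==
u | w
q | r
q | r
q | s
q | s
r | r
r | r
s | r
s | r
t | t
t | t
t | t
t | t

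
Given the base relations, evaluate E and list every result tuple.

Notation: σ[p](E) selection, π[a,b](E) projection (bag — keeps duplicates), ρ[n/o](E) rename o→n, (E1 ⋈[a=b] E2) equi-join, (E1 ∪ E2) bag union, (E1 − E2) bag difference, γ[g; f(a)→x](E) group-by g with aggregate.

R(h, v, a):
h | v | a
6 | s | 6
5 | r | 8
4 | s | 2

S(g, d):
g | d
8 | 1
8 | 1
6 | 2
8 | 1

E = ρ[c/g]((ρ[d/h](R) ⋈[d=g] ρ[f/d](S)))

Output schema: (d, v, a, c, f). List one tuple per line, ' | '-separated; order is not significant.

Subexpression sizes:
  R → 3
  ρ[d/h](R) → 3
  S → 4
  ρ[f/d](S) → 4
  (ρ[d/h](R) ⋈[d=g] ρ[f/d](S)) → 1
  ρ[c/g]((ρ[d/h](R) ⋈[d=g] ρ[f/d](S))) → 1

== RESULT ==
d | v | a | c | f
6 | s | 6 | 6 | 2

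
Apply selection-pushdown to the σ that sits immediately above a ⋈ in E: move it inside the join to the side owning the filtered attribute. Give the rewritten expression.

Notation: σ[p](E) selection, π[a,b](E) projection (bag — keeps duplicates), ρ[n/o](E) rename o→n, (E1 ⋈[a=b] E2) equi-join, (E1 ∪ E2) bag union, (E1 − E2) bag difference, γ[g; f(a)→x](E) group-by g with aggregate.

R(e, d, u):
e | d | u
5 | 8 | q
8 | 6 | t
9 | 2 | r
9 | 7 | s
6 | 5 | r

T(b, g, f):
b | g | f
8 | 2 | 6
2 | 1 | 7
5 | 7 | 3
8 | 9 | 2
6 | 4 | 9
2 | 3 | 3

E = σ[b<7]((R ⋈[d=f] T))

σ filters on b, owned by the right side.
E' = (R ⋈[d=f] σ[b<7](T))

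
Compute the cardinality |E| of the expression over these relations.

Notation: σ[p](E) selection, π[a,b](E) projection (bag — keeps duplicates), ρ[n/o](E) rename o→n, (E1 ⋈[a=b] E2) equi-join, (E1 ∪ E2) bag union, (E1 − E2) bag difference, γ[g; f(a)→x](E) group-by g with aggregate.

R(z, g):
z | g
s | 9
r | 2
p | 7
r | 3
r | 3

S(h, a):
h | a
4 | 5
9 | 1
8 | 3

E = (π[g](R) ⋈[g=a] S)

Row counts bottom-up:
  R → 5
  π[g](R) → 5
  S → 3
  (π[g](R) ⋈[g=a] S) → 2

|E| = 2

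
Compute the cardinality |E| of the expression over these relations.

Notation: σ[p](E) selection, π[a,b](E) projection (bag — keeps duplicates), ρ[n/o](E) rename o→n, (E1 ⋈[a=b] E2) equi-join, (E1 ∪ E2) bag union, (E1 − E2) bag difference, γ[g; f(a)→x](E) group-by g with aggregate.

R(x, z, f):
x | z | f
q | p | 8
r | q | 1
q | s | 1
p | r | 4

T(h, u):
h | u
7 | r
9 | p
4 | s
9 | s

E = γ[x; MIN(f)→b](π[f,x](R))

Per-node cardinality:
  R → 4
  π[f,x](R) → 4
  γ[x; MIN(f)→b](π[f,x](R)) → 3

|E| = 3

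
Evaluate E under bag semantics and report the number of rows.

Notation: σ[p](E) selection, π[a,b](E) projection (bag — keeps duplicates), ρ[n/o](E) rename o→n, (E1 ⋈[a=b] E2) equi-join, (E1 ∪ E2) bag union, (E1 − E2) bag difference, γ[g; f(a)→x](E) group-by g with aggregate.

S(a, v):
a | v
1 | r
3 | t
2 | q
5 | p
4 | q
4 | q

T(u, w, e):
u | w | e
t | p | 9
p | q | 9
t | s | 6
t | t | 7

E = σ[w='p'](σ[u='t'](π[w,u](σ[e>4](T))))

Stepwise |·|:
  T → 4
  σ[e>4](T) → 4
  π[w,u](σ[e>4](T)) → 4
  σ[u='t'](π[w,u](σ[e>4](T))) → 3
  σ[w='p'](σ[u='t'](π[w,u](σ[e>4](T)))) → 1

|E| = 1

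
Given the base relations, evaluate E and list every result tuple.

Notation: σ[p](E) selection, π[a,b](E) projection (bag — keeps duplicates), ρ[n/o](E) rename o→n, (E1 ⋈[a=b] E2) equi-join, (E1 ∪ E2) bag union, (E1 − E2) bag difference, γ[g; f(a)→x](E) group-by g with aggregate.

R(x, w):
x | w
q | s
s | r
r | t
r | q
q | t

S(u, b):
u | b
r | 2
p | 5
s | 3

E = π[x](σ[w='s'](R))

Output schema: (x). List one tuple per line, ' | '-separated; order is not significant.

Row counts bottom-up:
  R → 5
  σ[w='s'](R) → 1
  π[x](σ[w='s'](R)) → 1

== RESULT ==
x
q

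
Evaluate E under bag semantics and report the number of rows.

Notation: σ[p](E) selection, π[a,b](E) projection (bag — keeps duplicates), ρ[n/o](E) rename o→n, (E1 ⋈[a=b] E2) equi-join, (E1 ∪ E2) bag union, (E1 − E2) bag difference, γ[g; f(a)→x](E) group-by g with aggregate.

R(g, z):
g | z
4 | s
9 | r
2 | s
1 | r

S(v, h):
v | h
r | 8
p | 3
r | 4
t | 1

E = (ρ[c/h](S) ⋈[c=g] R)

Stepwise |·|:
  S → 4
  ρ[c/h](S) → 4
  R → 4
  (ρ[c/h](S) ⋈[c=g] R) → 2

|E| = 2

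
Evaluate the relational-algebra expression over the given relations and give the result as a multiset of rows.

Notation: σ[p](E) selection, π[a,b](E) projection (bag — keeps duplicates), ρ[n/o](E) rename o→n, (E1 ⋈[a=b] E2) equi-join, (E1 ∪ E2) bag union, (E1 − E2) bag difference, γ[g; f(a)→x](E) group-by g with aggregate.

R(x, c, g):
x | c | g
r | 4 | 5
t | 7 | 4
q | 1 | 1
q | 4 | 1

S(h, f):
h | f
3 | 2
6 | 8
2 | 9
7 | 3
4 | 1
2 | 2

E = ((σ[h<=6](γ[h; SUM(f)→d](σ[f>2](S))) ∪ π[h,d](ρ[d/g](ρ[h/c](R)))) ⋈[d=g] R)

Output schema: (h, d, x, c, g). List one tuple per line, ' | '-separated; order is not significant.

Row counts bottom-up:
  S → 6
  σ[f>2](S) → 3
  γ[h; SUM(f)→d](σ[f>2](S)) → 3
  σ[h<=6](γ[h; SUM(f)→d](σ[f>2](S))) → 2
  R → 4
  ρ[h/c](R) → 4
  ρ[d/g](ρ[h/c](R)) → 4
  π[h,d](ρ[d/g](ρ[h/c](R))) → 4
  (σ[h<=6](γ[h; SUM(f)→d](σ[f>2](S))) ∪ π[h,d](ρ[d/g](ρ[h/c](R)))) → 6
  R → 4
  ((σ[h<=6](γ[h; SUM(f)→d](σ[f>2](S))) ∪ π[h,d](ρ[d/g](ρ[h/c](R)))) ⋈[d=g] R) → 6

== RESULT ==
h | d | x | c | g
1 | 1 | q | 1 | 1
1 | 1 | q | 4 | 1
4 | 1 | q | 1 | 1
4 | 1 | q | 4 | 1
4 | 5 | r | 4 | 5
7 | 4 | t | 7 | 4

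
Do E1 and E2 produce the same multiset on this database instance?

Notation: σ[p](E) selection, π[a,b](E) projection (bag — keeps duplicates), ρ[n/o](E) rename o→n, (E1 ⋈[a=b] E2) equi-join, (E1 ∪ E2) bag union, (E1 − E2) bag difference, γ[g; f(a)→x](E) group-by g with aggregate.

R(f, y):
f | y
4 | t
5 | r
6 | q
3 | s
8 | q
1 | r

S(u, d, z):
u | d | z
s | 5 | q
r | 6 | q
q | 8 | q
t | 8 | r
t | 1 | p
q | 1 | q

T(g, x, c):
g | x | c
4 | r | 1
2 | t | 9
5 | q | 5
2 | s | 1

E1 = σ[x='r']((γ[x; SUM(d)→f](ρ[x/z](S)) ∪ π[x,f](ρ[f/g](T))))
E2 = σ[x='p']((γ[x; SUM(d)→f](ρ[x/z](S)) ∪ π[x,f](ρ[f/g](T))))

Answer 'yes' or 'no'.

E1 stepwise |·|:
  S → 6
  ρ[x/z](S) → 6
  γ[x; SUM(d)→f](ρ[x/z](S)) → 3
  T → 4
  ρ[f/g](T) → 4
  π[x,f](ρ[f/g](T)) → 4
  (γ[x; SUM(d)→f](ρ[x/z](S)) ∪ π[x,f](ρ[f/g](T))) → 7
  σ[x='r']((γ[x; SUM(d)→f](ρ[x/z](S)) ∪ π[x,f](ρ[f/g](T)))) → 2
E2 stepwise |·|:
  S → 6
  ρ[x/z](S) → 6
  γ[x; SUM(d)→f](ρ[x/z](S)) → 3
  T → 4
  ρ[f/g](T) → 4
  π[x,f](ρ[f/g](T)) → 4
  (γ[x; SUM(d)→f](ρ[x/z](S)) ∪ π[x,f](ρ[f/g](T))) → 7
  σ[x='p']((γ[x; SUM(d)→f](ρ[x/z](S)) ∪ π[x,f](ρ[f/g](T)))) → 1

E1 result:
x | f
r | 4
r | 8
E2 result:
x | f
p | 1
Witness: ('r', 8) appears 1× in E1 but 0× in E2.

no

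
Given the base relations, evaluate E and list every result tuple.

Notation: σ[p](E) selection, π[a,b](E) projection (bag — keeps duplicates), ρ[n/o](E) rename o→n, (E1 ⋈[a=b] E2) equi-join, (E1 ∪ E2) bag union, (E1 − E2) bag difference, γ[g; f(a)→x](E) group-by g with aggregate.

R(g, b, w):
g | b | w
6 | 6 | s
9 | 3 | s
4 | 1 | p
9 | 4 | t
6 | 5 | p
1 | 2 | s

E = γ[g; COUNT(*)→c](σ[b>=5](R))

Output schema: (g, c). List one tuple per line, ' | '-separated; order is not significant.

Row counts bottom-up:
  R → 6
  σ[b>=5](R) → 2
  γ[g; COUNT(*)→c](σ[b>=5](R)) → 1

== RESULT ==
g | c
6 | 2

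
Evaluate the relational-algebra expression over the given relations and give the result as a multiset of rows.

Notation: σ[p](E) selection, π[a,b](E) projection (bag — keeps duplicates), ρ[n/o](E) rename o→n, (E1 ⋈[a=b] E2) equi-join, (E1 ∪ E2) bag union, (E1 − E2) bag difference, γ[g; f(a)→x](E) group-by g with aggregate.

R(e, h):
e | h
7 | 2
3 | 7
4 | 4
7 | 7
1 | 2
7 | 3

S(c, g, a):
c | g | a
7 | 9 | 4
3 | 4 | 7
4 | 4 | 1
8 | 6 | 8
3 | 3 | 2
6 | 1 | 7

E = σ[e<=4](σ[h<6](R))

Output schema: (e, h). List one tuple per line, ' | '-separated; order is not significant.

Subexpression sizes:
  R → 6
  σ[h<6](R) → 4
  σ[e<=4](σ[h<6](R)) → 2

== RESULT ==
e | h
1 | 2
4 | 4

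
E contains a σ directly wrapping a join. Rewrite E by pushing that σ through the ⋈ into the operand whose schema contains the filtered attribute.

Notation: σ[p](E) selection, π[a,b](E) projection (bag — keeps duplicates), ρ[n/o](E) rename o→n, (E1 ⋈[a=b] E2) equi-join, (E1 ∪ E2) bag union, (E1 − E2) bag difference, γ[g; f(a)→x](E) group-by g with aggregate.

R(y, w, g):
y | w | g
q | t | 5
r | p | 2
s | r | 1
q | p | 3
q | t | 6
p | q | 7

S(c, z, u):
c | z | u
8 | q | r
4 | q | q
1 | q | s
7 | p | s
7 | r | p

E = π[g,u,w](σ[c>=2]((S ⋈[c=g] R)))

σ filters on c, owned by the left side.
E' = π[g,u,w]((σ[c>=2](S) ⋈[c=g] R))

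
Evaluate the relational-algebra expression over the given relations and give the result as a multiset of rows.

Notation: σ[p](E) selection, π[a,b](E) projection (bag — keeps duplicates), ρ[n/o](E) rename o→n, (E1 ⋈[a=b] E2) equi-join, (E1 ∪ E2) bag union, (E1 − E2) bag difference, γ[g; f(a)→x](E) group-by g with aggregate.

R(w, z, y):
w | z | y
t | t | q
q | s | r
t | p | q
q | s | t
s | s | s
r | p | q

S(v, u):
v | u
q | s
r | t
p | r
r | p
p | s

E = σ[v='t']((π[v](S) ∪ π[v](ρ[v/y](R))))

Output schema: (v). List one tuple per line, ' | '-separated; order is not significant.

Row counts bottom-up:
  S → 5
  π[v](S) → 5
  R → 6
  ρ[v/y](R) → 6
  π[v](ρ[v/y](R)) → 6
  (π[v](S) ∪ π[v](ρ[v/y](R))) → 11
  σ[v='t']((π[v](S) ∪ π[v](ρ[v/y](R)))) → 1

== RESULT ==
v
t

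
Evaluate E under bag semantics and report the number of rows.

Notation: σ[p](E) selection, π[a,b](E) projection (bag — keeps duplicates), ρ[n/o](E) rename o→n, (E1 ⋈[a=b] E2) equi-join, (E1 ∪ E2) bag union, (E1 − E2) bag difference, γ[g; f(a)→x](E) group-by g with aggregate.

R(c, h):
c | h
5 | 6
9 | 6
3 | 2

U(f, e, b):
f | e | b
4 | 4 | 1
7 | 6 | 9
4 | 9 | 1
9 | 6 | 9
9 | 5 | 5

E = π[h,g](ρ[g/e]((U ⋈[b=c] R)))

Per-node cardinality:
  U → 5
  R → 3
  (U ⋈[b=c] R) → 3
  ρ[g/e]((U ⋈[b=c] R)) → 3
  π[h,g](ρ[g/e]((U ⋈[b=c] R))) → 3

|E| = 3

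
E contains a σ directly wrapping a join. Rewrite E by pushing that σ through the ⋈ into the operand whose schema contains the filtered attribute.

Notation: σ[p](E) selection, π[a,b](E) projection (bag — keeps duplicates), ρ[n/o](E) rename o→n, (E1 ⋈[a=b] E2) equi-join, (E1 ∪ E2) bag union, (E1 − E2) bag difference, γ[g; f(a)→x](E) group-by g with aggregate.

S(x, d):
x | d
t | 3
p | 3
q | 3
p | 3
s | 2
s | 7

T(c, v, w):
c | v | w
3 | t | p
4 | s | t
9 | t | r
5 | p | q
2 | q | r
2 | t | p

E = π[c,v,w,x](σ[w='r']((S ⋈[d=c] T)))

σ filters on w, owned by the right side.
E' = π[c,v,w,x]((S ⋈[d=c] σ[w='r'](T)))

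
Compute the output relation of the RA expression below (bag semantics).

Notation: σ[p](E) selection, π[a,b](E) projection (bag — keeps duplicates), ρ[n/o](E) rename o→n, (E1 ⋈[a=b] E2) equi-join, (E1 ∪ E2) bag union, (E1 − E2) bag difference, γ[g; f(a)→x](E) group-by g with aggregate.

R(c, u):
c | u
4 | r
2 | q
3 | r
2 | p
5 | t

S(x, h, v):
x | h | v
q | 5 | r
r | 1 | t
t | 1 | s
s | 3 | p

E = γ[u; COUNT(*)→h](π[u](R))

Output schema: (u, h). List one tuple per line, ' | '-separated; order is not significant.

Stepwise |·|:
  R → 5
  π[u](R) → 5
  γ[u; COUNT(*)→h](π[u](R)) → 4

== RESULT ==
u | h
p | 1
q | 1
r | 2
t | 1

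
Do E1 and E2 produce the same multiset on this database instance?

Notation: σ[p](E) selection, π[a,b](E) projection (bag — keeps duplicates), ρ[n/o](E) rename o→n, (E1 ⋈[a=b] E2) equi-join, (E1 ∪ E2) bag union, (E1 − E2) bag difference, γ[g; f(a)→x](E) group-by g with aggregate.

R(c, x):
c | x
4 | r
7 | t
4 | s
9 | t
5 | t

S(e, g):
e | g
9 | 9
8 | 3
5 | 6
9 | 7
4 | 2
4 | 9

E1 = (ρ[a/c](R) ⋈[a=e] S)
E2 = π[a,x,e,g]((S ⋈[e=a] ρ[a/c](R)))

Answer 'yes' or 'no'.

E1 stepwise |·|:
  R → 5
  ρ[a/c](R) → 5
  S → 6
  (ρ[a/c](R) ⋈[a=e] S) → 7
E2 stepwise |·|:
  S → 6
  R → 5
  ρ[a/c](R) → 5
  (S ⋈[e=a] ρ[a/c](R)) → 7
  π[a,x,e,g]((S ⋈[e=a] ρ[a/c](R))) → 7

E1 and E2 produce the same multiset:
a | x | e | g
4 | r | 4 | 2
4 | r | 4 | 9
4 | s | 4 | 2
4 | s | 4 | 9
5 | t | 5 | 6
9 | t | 9 | 7
9 | t | 9 | 9

yes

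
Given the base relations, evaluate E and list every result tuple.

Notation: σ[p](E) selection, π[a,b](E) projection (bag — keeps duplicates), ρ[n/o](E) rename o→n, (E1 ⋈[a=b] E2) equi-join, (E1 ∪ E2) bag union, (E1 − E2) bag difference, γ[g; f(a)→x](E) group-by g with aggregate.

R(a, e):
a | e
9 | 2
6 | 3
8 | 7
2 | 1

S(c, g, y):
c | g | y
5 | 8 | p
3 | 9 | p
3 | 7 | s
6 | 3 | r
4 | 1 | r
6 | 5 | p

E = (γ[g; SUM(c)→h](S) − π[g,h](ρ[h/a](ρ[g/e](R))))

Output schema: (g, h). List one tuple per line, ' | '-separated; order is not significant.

Row counts bottom-up:
  S → 6
  γ[g; SUM(c)→h](S) → 6
  R → 4
  ρ[g/e](R) → 4
  ρ[h/a](ρ[g/e](R)) → 4
  π[g,h](ρ[h/a](ρ[g/e](R))) → 4
  (γ[g; SUM(c)→h](S) − π[g,h](ρ[h/a](ρ[g/e](R)))) → 5

== RESULT ==
g | h
1 | 4
5 | 6
7 | 3
8 | 5
9 | 3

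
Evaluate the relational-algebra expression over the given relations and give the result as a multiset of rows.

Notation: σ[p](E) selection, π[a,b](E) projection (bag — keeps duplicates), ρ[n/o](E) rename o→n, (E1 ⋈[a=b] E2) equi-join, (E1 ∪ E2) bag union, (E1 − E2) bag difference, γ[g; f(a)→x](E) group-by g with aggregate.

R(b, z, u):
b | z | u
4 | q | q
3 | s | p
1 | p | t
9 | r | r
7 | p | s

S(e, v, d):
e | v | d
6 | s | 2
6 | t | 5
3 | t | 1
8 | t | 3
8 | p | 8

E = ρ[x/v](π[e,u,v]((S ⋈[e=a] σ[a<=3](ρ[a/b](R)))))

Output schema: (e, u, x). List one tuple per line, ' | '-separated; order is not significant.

Subexpression sizes:
  S → 5
  R → 5
  ρ[a/b](R) → 5
  σ[a<=3](ρ[a/b](R)) → 2
  (S ⋈[e=a] σ[a<=3](ρ[a/b](R))) → 1
  π[e,u,v]((S ⋈[e=a] σ[a<=3](ρ[a/b](R)))) → 1
  ρ[x/v](π[e,u,v]((S ⋈[e=a] σ[a<=3](ρ[a/b](R))))) → 1

== RESULT ==
e | u | x
3 | p | t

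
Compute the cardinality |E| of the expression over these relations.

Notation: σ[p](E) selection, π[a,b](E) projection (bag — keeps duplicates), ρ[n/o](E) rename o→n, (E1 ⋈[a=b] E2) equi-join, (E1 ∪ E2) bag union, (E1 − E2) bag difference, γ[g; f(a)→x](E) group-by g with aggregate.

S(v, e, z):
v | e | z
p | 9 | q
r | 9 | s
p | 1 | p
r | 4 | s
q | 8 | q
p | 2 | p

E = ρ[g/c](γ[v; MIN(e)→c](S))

Row counts bottom-up:
  S → 6
  γ[v; MIN(e)→c](S) → 3
  ρ[g/c](γ[v; MIN(e)→c](S)) → 3

|E| = 3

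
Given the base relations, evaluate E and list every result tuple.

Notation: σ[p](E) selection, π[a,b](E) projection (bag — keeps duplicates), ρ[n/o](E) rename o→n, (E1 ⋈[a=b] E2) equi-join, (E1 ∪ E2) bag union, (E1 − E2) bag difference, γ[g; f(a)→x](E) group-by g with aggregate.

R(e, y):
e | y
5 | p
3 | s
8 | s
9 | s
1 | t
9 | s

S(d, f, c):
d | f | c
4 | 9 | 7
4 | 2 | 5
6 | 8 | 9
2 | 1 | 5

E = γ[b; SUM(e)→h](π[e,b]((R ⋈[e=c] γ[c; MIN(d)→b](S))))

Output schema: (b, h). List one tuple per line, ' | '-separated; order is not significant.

Subexpression sizes:
  R → 6
  S → 4
  γ[c; MIN(d)→b](S) → 3
  (R ⋈[e=c] γ[c; MIN(d)→b](S)) → 3
  π[e,b]((R ⋈[e=c] γ[c; MIN(d)→b](S))) → 3
  γ[b; SUM(e)→h](π[e,b]((R ⋈[e=c] γ[c; MIN(d)→b](S)))) → 2

== RESULT ==
b | h
2 | 5
6 | 18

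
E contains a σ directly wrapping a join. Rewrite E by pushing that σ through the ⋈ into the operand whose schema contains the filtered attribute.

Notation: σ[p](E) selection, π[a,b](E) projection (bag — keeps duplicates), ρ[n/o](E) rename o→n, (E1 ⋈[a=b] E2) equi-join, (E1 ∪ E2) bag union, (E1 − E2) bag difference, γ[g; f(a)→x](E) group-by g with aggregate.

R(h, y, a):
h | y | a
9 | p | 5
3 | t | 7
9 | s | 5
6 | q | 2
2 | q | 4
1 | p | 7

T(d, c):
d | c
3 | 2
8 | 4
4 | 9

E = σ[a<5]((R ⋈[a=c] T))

σ filters on a, owned by the left side.
E' = (σ[a<5](R) ⋈[a=c] T)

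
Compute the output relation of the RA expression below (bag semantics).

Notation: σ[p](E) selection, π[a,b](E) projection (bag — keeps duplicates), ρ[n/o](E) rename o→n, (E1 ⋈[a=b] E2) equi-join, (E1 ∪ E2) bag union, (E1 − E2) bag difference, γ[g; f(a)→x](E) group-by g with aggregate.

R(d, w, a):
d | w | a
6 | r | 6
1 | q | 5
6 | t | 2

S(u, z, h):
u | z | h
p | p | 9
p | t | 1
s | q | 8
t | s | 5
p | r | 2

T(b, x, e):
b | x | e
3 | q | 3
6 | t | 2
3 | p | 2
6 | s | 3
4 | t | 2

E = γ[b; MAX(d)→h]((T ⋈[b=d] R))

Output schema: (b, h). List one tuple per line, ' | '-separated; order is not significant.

Row counts bottom-up:
  T → 5
  R → 3
  (T ⋈[b=d] R) → 4
  γ[b; MAX(d)→h]((T ⋈[b=d] R)) → 1

== RESULT ==
b | h
6 | 6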